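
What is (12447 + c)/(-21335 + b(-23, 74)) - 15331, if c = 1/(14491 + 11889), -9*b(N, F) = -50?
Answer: -77639701814449/5064036700 ≈ -15332.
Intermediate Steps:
b(N, F) = 50/9 (b(N, F) = -⅑*(-50) = 50/9)
c = 1/26380 ≈ 3.7908e-5
(12447 + c)/(-21335 + b(-23, 74)) - 15331 = (12447 + 1/26380)/(-21335 + 50/9) - 15331 = 328351861/(26380*(-191965/9)) - 15331 = (328351861/26380)*(-9/191965) - 15331 = -2955166749/5064036700 - 15331 = -77639701814449/5064036700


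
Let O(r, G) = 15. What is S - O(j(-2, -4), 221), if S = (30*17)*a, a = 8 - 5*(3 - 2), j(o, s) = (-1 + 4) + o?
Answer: 1515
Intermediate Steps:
j(o, s) = 3 + o
a = 3 (a = 8 - 5*1 = 8 - 5 = 3)
S = 1530 (S = (30*17)*3 = 510*3 = 1530)
S - O(j(-2, -4), 221) = 1530 - 1*15 = 1530 - 15 = 1515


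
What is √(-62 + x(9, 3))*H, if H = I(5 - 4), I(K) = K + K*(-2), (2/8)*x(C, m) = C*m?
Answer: -√46 ≈ -6.7823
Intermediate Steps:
x(C, m) = 4*C*m (x(C, m) = 4*(C*m) = 4*C*m)
I(K) = -K (I(K) = K - 2*K = -K)
H = -1 (H = -(5 - 4) = -1*1 = -1)
√(-62 + x(9, 3))*H = √(-62 + 4*9*3)*(-1) = √(-62 + 108)*(-1) = √46*(-1) = -√46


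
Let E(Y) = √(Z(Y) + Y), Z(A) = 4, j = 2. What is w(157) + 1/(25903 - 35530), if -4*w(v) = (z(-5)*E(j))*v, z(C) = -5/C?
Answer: -1/9627 - 157*√6/4 ≈ -96.143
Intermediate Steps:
E(Y) = √(4 + Y)
w(v) = -v*√6/4 (w(v) = -(-5/(-5))*√(4 + 2)*v/4 = -(-5*(-⅕))*√6*v/4 = -1*√6*v/4 = -√6*v/4 = -v*√6/4)
w(157) + 1/(25903 - 35530) = -¼*157*√6 + 1/(25903 - 35530) = -157*√6/4 + 1/(-9627) = -157*√6/4 - 1/9627 = -1/9627 - 157*√6/4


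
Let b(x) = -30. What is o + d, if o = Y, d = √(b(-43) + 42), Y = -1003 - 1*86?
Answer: -1089 + 2*√3 ≈ -1085.5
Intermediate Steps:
Y = -1089 (Y = -1003 - 86 = -1089)
d = 2*√3 (d = √(-30 + 42) = √12 = 2*√3 ≈ 3.4641)
o = -1089
o + d = -1089 + 2*√3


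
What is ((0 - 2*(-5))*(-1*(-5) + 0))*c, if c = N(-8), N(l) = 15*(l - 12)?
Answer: -15000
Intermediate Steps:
N(l) = -180 + 15*l (N(l) = 15*(-12 + l) = -180 + 15*l)
c = -300 (c = -180 + 15*(-8) = -180 - 120 = -300)
((0 - 2*(-5))*(-1*(-5) + 0))*c = ((0 - 2*(-5))*(-1*(-5) + 0))*(-300) = ((0 + 10)*(5 + 0))*(-300) = (10*5)*(-300) = 50*(-300) = -15000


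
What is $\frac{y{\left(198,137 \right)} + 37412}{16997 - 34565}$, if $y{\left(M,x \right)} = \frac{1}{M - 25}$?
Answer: $- \frac{6472277}{3039264} \approx -2.1296$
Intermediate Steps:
$y{\left(M,x \right)} = \frac{1}{-25 + M}$
$\frac{y{\left(198,137 \right)} + 37412}{16997 - 34565} = \frac{\frac{1}{-25 + 198} + 37412}{16997 - 34565} = \frac{\frac{1}{173} + 37412}{-17568} = \left(\frac{1}{173} + 37412\right) \left(- \frac{1}{17568}\right) = \frac{6472277}{173} \left(- \frac{1}{17568}\right) = - \frac{6472277}{3039264}$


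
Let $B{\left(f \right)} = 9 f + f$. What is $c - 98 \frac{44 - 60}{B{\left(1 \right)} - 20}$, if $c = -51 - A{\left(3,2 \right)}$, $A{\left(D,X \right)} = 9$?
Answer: $- \frac{1084}{5} \approx -216.8$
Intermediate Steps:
$B{\left(f \right)} = 10 f$
$c = -60$ ($c = -51 - 9 = -60$)
$c - 98 \frac{44 - 60}{B{\left(1 \right)} - 20} = -60 - 98 \frac{44 - 60}{10 \cdot 1 - 20} = -60 - 98 \left(- \frac{16}{10 - 20}\right) = -60 - 98 \left(- \frac{16}{-10}\right) = -60 - 98 \left(\left(-16\right) \left(- \frac{1}{10}\right)\right) = -60 - \frac{784}{5} = - \frac{1084}{5}$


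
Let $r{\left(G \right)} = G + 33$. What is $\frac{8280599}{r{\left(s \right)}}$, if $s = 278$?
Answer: $\frac{8280599}{311} \approx 26626.0$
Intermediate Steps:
$r{\left(G \right)} = 33 + G$
$\frac{8280599}{r{\left(s \right)}} = \frac{8280599}{33 + 278} = \frac{8280599}{311}$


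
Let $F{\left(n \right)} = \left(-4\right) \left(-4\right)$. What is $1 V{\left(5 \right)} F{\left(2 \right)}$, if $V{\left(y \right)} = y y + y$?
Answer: $480$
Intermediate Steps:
$F{\left(n \right)} = 16$
$V{\left(y \right)} = y + y^{2}$ ($V{\left(y \right)} = y^{2} + y = y + y^{2}$)
$1 V{\left(5 \right)} F{\left(2 \right)} = 1 \cdot 5 \left(1 + 5\right) 16 = 1 \cdot 5 \cdot 6 \cdot 16 = 1 \cdot 30 \cdot 16 = 30 \cdot 16 = 480$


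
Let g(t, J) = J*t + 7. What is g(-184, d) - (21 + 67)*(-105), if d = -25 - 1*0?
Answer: 13847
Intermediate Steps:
d = -25 (d = -25 + 0 = -25)
g(t, J) = 7 + J*t
g(-184, d) - (21 + 67)*(-105) = (7 - 25*(-184)) - (21 + 67)*(-105) = (7 + 4600) - 88*(-105) = 4607 - 1*(-9240) = 4607 + 9240 = 13847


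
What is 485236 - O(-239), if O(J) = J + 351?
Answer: 485124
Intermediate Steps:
O(J) = 351 + J
485236 - O(-239) = 485236 - (351 - 239) = 485236 - 1*112 = 485236 - 112 = 485124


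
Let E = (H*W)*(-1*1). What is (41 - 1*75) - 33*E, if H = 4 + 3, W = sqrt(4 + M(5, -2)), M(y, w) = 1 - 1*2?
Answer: -34 + 231*sqrt(3) ≈ 366.10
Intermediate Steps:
M(y, w) = -1 (M(y, w) = 1 - 2 = -1)
W = sqrt(3) (W = sqrt(4 - 1) = sqrt(3) ≈ 1.7320)
H = 7
E = -7*sqrt(3) (E = (7*sqrt(3))*(-1*1) = (7*sqrt(3))*(-1) = -7*sqrt(3) ≈ -12.124)
(41 - 1*75) - 33*E = (41 - 1*75) - (-231)*sqrt(3) = (41 - 75) + 231*sqrt(3) = -34 + 231*sqrt(3)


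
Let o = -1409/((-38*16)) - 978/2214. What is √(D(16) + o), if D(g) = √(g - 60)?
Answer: √(655632886 + 699080832*I*√11)/18696 ≈ 2.0939 + 1.5839*I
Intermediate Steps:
o = 420817/224352 (o = -1409/(-608) - 978*1/2214 = -1409*(-1/608) - 163/369 = 1409/608 - 163/369 = 420817/224352 ≈ 1.8757)
D(g) = √(-60 + g)
√(D(16) + o) = √(√(-60 + 16) + 420817/224352) = √(√(-44) + 420817/224352) = √(2*I*√11 + 420817/224352) = √(420817/224352 + 2*I*√11)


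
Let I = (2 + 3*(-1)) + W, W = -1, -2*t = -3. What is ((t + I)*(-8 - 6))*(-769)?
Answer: -5383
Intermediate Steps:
t = 3/2 (t = -½*(-3) = 3/2 ≈ 1.5000)
I = -2 (I = (2 + 3*(-1)) - 1 = (2 - 3) - 1 = -1 - 1 = -2)
((t + I)*(-8 - 6))*(-769) = ((3/2 - 2)*(-8 - 6))*(-769) = -½*(-14)*(-769) = 7*(-769) = -5383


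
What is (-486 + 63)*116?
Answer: -49068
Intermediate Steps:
(-486 + 63)*116 = -423*116 = -49068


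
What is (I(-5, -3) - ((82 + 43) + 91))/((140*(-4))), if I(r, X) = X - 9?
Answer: 57/140 ≈ 0.40714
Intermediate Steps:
I(r, X) = -9 + X
(I(-5, -3) - ((82 + 43) + 91))/((140*(-4))) = ((-9 - 3) - ((82 + 43) + 91))/((140*(-4))) = (-12 - (125 + 91))/(-560) = (-12 - 1*216)*(-1/560) = (-12 - 216)*(-1/560) = -228*(-1/560) = 57/140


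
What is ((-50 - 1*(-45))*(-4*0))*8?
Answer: 0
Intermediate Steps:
((-50 - 1*(-45))*(-4*0))*8 = ((-50 + 45)*0)*8 = -5*0*8 = 0*8 = 0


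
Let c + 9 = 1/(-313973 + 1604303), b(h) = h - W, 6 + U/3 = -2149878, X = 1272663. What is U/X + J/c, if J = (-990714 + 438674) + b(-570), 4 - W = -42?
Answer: 100830227951838828/1642155107383 ≈ 61401.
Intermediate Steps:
W = 46 (W = 4 - 1*(-42) = 4 + 42 = 46)
U = -6449652 (U = -18 + 3*(-2149878) = -18 - 6449634 = -6449652)
b(h) = -46 + h (b(h) = h - 1*46 = h - 46 = -46 + h)
c = -11612969/1290330 (c = -9 + 1/(-313973 + 1604303) = -9 + 1/1290330 = -11612969/1290330 ≈ -9.0000)
J = -552656 (J = (-990714 + 438674) + (-46 - 570) = -552040 - 616 = -552656)
U/X + J/c = -6449652/1272663 - 552656/(-11612969/1290330) = -6449652*1/1272663 - 552656*(-1290330/11612969) = -716628/141407 + 713108616480/11612969 = 100830227951838828/1642155107383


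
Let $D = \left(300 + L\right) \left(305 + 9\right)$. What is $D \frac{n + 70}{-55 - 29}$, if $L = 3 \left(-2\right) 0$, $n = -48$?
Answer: $- \frac{172700}{7} \approx -24671.0$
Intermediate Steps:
$L = 0$ ($L = \left(-6\right) 0 = 0$)
$D = 94200$ ($D = \left(300 + 0\right) \left(305 + 9\right) = 300 \cdot 314 = 94200$)
$D \frac{n + 70}{-55 - 29} = 94200 \frac{-48 + 70}{-55 - 29} = 94200 \frac{22}{-84} = 94200 \cdot 22 \left(- \frac{1}{84}\right) = 94200 \left(- \frac{11}{42}\right) = - \frac{172700}{7}$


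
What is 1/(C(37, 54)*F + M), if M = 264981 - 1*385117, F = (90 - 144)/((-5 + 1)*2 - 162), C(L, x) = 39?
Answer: -85/10210507 ≈ -8.3248e-6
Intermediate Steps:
F = 27/85 (F = -54/(-4*2 - 162) = -54/(-8 - 162) = -54/(-170) = -54*(-1/170) = 27/85 ≈ 0.31765)
M = -120136 (M = 264981 - 385117 = -120136)
1/(C(37, 54)*F + M) = 1/(39*(27/85) - 120136) = 1/(1053/85 - 120136) = 1/(-10210507/85) = -85/10210507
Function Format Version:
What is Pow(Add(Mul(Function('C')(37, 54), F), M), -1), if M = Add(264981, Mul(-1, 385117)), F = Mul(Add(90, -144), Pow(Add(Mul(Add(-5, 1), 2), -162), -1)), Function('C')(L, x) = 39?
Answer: Rational(-85, 10210507) ≈ -8.3248e-6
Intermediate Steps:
F = Rational(27, 85) (F = Mul(-54, Pow(Add(Mul(-4, 2), -162), -1)) = Mul(-54, Pow(Add(-8, -162), -1)) = Mul(-54, Pow(-170, -1)) = Mul(-54, Rational(-1, 170)) = Rational(27, 85) ≈ 0.31765)
M = -120136 (M = Add(264981, -385117) = -120136)
Pow(Add(Mul(Function('C')(37, 54), F), M), -1) = Pow(Add(Mul(39, Rational(27, 85)), -120136), -1) = Pow(Add(Rational(1053, 85), -120136), -1) = Pow(Rational(-10210507, 85), -1) = Rational(-85, 10210507)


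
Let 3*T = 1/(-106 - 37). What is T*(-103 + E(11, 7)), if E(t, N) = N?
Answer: 32/143 ≈ 0.22378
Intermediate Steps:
T = -1/429 (T = 1/(3*(-106 - 37)) = (1/3)/(-143) = (1/3)*(-1/143) = -1/429 ≈ -0.0023310)
T*(-103 + E(11, 7)) = -(-103 + 7)/429 = -1/429*(-96) = 32/143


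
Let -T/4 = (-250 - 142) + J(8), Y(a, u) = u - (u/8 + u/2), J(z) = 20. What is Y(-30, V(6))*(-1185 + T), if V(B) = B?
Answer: 2727/4 ≈ 681.75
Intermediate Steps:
Y(a, u) = 3*u/8 (Y(a, u) = u - (u*(⅛) + u*(½)) = u - (u/8 + u/2) = u - 5*u/8 = 3*u/8)
T = 1488 (T = -4*((-250 - 142) + 20) = -4*(-392 + 20) = -4*(-372) = 1488)
Y(-30, V(6))*(-1185 + T) = ((3/8)*6)*(-1185 + 1488) = (9/4)*303 = 2727/4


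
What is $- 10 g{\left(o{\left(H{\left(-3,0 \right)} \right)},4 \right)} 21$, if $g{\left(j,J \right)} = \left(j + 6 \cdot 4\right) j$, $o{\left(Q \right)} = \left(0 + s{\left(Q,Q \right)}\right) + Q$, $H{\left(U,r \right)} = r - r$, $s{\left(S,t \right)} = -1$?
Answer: $4830$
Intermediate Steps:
$H{\left(U,r \right)} = 0$
$o{\left(Q \right)} = -1 + Q$ ($o{\left(Q \right)} = \left(0 - 1\right) + Q = -1 + Q$)
$g{\left(j,J \right)} = j \left(24 + j\right)$ ($g{\left(j,J \right)} = \left(j + 24\right) j = \left(24 + j\right) j = j \left(24 + j\right)$)
$- 10 g{\left(o{\left(H{\left(-3,0 \right)} \right)},4 \right)} 21 = - 10 \left(-1 + 0\right) \left(24 + \left(-1 + 0\right)\right) 21 = - 10 \left(- (24 - 1)\right) 21 = - 10 \left(\left(-1\right) 23\right) 21 = \left(-10\right) \left(-23\right) 21 = 230 \cdot 21 = 4830$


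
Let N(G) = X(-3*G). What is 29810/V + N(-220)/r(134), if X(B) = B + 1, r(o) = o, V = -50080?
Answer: 1455417/335536 ≈ 4.3376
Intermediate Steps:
X(B) = 1 + B
N(G) = 1 - 3*G
29810/V + N(-220)/r(134) = 29810/(-50080) + (1 - 3*(-220))/134 = 29810*(-1/50080) + (1 + 660)*(1/134) = -2981/5008 + 661*(1/134) = -2981/5008 + 661/134 = 1455417/335536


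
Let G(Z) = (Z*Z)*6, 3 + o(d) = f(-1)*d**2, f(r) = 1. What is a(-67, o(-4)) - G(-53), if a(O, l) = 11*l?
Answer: -16711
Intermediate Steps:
o(d) = -3 + d**2 (o(d) = -3 + 1*d**2 = -3 + d**2)
G(Z) = 6*Z**2 (G(Z) = Z**2*6 = 6*Z**2)
a(-67, o(-4)) - G(-53) = 11*(-3 + (-4)**2) - 6*(-53)**2 = 11*(-3 + 16) - 6*2809 = 11*13 - 1*16854 = 143 - 16854 = -16711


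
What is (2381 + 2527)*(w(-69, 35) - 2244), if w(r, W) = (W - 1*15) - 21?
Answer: -11018460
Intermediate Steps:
w(r, W) = -36 + W (w(r, W) = (W - 15) - 21 = (-15 + W) - 21 = -36 + W)
(2381 + 2527)*(w(-69, 35) - 2244) = (2381 + 2527)*((-36 + 35) - 2244) = 4908*(-1 - 2244) = 4908*(-2245) = -11018460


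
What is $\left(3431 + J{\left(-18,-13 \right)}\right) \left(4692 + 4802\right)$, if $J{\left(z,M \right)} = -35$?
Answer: $32241624$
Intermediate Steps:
$\left(3431 + J{\left(-18,-13 \right)}\right) \left(4692 + 4802\right) = \left(3431 - 35\right) \left(4692 + 4802\right) = 3396 \cdot 9494 = 32241624$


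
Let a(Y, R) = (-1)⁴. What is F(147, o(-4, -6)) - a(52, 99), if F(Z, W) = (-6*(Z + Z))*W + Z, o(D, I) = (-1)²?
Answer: -1618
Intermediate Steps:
a(Y, R) = 1
o(D, I) = 1
F(Z, W) = Z - 12*W*Z (F(Z, W) = (-12*Z)*W + Z = -12*W*Z + Z = Z - 12*W*Z)
F(147, o(-4, -6)) - a(52, 99) = 147*(1 - 12*1) - 1*1 = 147*(1 - 12) - 1 = 147*(-11) - 1 = -1617 - 1 = -1618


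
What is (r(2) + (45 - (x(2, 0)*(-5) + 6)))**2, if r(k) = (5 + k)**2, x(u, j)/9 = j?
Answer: 7744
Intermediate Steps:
x(u, j) = 9*j
(r(2) + (45 - (x(2, 0)*(-5) + 6)))**2 = ((5 + 2)**2 + (45 - ((9*0)*(-5) + 6)))**2 = (7**2 + (45 - (0*(-5) + 6)))**2 = (49 + (45 - (0 + 6)))**2 = (49 + (45 - 1*6))**2 = (49 + (45 - 6))**2 = (49 + 39)**2 = 88**2 = 7744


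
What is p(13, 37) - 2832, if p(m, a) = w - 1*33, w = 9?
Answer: -2856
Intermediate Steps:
p(m, a) = -24 (p(m, a) = 9 - 1*33 = 9 - 33 = -24)
p(13, 37) - 2832 = -24 - 2832 = -2856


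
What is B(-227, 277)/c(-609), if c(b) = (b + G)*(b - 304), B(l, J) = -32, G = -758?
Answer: -32/1248071 ≈ -2.5640e-5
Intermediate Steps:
c(b) = (-758 + b)*(-304 + b) (c(b) = (b - 758)*(b - 304) = (-758 + b)*(-304 + b))
B(-227, 277)/c(-609) = -32/(230432 + (-609)² - 1062*(-609)) = -32/(230432 + 370881 + 646758) = -32/1248071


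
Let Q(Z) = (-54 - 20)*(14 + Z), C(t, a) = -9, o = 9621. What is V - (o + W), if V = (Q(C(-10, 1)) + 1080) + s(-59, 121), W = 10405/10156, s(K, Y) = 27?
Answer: -90236309/10156 ≈ -8885.0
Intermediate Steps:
W = 10405/10156 (W = 10405*(1/10156) = 10405/10156 ≈ 1.0245)
Q(Z) = -1036 - 74*Z (Q(Z) = -74*(14 + Z) = -1036 - 74*Z)
V = 737 (V = ((-1036 - 74*(-9)) + 1080) + 27 = ((-1036 + 666) + 1080) + 27 = (-370 + 1080) + 27 = 710 + 27 = 737)
V - (o + W) = 737 - (9621 + 10405/10156) = 737 - 1*97721281/10156 = 737 - 97721281/10156 = -90236309/10156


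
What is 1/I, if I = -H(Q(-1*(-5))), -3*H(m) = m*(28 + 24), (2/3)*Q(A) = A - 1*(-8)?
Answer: 1/338 ≈ 0.0029586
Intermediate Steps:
Q(A) = 12 + 3*A/2 (Q(A) = 3*(A - 1*(-8))/2 = 3*(A + 8)/2 = 3*(8 + A)/2 = 12 + 3*A/2)
H(m) = -52*m/3 (H(m) = -m*(28 + 24)/3 = -m*52/3 = -52*m/3)
I = 338 (I = -(-52)*(12 + 3*(-1*(-5))/2)/3 = -(-52)*(12 + (3/2)*5)/3 = -(-52)*(12 + 15/2)/3 = -(-52)*39/(3*2) = -1*(-338) = 338)
1/I = 1/338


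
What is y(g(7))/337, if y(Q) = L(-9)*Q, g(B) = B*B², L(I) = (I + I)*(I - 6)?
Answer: 92610/337 ≈ 274.81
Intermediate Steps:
L(I) = 2*I*(-6 + I) (L(I) = (2*I)*(-6 + I) = 2*I*(-6 + I))
g(B) = B³
y(Q) = 270*Q (y(Q) = (2*(-9)*(-6 - 9))*Q = (2*(-9)*(-15))*Q = 270*Q)
y(g(7))/337 = (270*7³)/337 = (270*343)*(1/337) = 92610*(1/337) = 92610/337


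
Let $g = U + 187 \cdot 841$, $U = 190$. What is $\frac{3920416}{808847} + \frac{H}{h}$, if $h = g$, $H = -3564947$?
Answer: $- \frac{2266199743997}{127358622079} \approx -17.794$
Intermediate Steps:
$g = 157457$ ($g = 190 + 187 \cdot 841 = 190 + 157267 = 157457$)
$h = 157457$
$\frac{3920416}{808847} + \frac{H}{h} = \frac{3920416}{808847} - \frac{3564947}{157457} = - \frac{2266199743997}{127358622079}$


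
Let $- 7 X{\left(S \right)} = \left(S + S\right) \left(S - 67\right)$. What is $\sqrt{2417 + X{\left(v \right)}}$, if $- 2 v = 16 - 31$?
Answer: $\frac{\sqrt{10178}}{2} \approx 50.443$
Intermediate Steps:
$v = \frac{15}{2}$ ($v = - \frac{16 - 31}{2} = \left(- \frac{1}{2}\right) \left(-15\right) = \frac{15}{2} \approx 7.5$)
$X{\left(S \right)} = - \frac{2 S \left(-67 + S\right)}{7}$ ($X{\left(S \right)} = - \frac{\left(S + S\right) \left(S - 67\right)}{7} = - \frac{2 S \left(-67 + S\right)}{7}$)
$\sqrt{2417 + X{\left(v \right)}} = \sqrt{2417 + \frac{2}{7} \cdot \frac{15}{2} \left(67 - \frac{15}{2}\right)} = \sqrt{2417 + \frac{2}{7} \cdot \frac{15}{2} \cdot \frac{119}{2}} = \sqrt{2417 + \frac{255}{2}} = \sqrt{\frac{5089}{2}} = \frac{\sqrt{10178}}{2}$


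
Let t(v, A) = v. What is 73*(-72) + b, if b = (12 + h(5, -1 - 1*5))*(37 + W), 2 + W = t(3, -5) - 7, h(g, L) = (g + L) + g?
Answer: -4760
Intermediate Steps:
h(g, L) = L + 2*g (h(g, L) = (L + g) + g = L + 2*g)
W = -6 (W = -2 + (3 - 7) = -2 - 4 = -6)
b = 496 (b = (12 + ((-1 - 1*5) + 2*5))*(37 - 6) = (12 + ((-1 - 5) + 10))*31 = (12 + (-6 + 10))*31 = (12 + 4)*31 = 16*31 = 496)
73*(-72) + b = 73*(-72) + 496 = -5256 + 496 = -4760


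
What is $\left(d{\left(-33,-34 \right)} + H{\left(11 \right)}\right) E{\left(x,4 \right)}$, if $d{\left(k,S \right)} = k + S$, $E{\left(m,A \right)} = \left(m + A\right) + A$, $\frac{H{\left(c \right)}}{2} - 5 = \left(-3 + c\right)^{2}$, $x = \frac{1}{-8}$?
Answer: $\frac{4473}{8} \approx 559.13$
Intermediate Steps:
$x = - \frac{1}{8} \approx -0.125$
$H{\left(c \right)} = 10 + 2 \left(-3 + c\right)^{2}$
$E{\left(m,A \right)} = m + 2 A$ ($E{\left(m,A \right)} = \left(A + m\right) + A = m + 2 A$)
$d{\left(k,S \right)} = S + k$
$\left(d{\left(-33,-34 \right)} + H{\left(11 \right)}\right) E{\left(x,4 \right)} = \left(\left(-34 - 33\right) + \left(10 + 2 \left(-3 + 11\right)^{2}\right)\right) \left(- \frac{1}{8} + 2 \cdot 4\right) = \left(-67 + \left(10 + 2 \cdot 8^{2}\right)\right) \left(- \frac{1}{8} + 8\right) = \left(-67 + \left(10 + 2 \cdot 64\right)\right) \frac{63}{8} = \left(-67 + \left(10 + 128\right)\right) \frac{63}{8} = \left(-67 + 138\right) \frac{63}{8} = 71 \cdot \frac{63}{8} = \frac{4473}{8}$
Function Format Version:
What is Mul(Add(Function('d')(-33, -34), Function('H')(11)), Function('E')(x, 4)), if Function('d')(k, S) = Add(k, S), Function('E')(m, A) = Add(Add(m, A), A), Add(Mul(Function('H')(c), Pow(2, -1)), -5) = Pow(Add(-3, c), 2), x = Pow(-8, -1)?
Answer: Rational(4473, 8) ≈ 559.13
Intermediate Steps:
x = Rational(-1, 8) ≈ -0.12500
Function('H')(c) = Add(10, Mul(2, Pow(Add(-3, c), 2)))
Function('E')(m, A) = Add(m, Mul(2, A)) (Function('E')(m, A) = Add(Add(A, m), A) = Add(m, Mul(2, A)))
Function('d')(k, S) = Add(S, k)
Mul(Add(Function('d')(-33, -34), Function('H')(11)), Function('E')(x, 4)) = Mul(Add(Add(-34, -33), Add(10, Mul(2, Pow(Add(-3, 11), 2)))), Add(Rational(-1, 8), Mul(2, 4))) = Mul(Add(-67, Add(10, Mul(2, Pow(8, 2)))), Add(Rational(-1, 8), 8)) = Mul(Add(-67, Add(10, Mul(2, 64))), Rational(63, 8)) = Mul(Add(-67, Add(10, 128)), Rational(63, 8)) = Mul(Add(-67, 138), Rational(63, 8)) = Mul(71, Rational(63, 8)) = Rational(4473, 8)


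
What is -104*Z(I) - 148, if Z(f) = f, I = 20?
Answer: -2228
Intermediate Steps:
-104*Z(I) - 148 = -104*20 - 148 = -2080 - 148 = -2228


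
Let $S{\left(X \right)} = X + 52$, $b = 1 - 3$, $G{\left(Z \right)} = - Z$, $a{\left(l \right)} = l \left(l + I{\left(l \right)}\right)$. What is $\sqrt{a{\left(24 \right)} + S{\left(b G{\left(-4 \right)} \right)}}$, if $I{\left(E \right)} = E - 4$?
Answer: $10 \sqrt{11} \approx 33.166$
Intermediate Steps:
$I{\left(E \right)} = -4 + E$
$a{\left(l \right)} = l \left(-4 + 2 l\right)$ ($a{\left(l \right)} = l \left(l + \left(-4 + l\right)\right) = l \left(-4 + 2 l\right)$)
$b = -2$ ($b = 1 - 3 = -2$)
$S{\left(X \right)} = 52 + X$
$\sqrt{a{\left(24 \right)} + S{\left(b G{\left(-4 \right)} \right)}} = \sqrt{2 \cdot 24 \left(-2 + 24\right) + \left(52 - 2 \left(\left(-1\right) \left(-4\right)\right)\right)} = \sqrt{2 \cdot 24 \cdot 22 + \left(52 - 8\right)} = \sqrt{1056 + \left(52 - 8\right)} = \sqrt{1056 + 44} = \sqrt{1100} = 10 \sqrt{11}$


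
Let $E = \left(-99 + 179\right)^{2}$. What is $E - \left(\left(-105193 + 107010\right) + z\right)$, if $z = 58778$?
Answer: $-54195$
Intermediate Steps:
$E = 6400$ ($E = 80^{2} = 6400$)
$E - \left(\left(-105193 + 107010\right) + z\right) = 6400 - \left(\left(-105193 + 107010\right) + 58778\right) = 6400 - \left(1817 + 58778\right) = 6400 - 60595 = -54195$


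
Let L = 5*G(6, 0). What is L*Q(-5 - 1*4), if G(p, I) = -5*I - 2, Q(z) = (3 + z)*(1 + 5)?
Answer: 360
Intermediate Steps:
Q(z) = 18 + 6*z (Q(z) = (3 + z)*6 = 18 + 6*z)
G(p, I) = -2 - 5*I
L = -10 (L = 5*(-2 - 5*0) = 5*(-2 + 0) = 5*(-2) = -10)
L*Q(-5 - 1*4) = -10*(18 + 6*(-5 - 1*4)) = -10*(18 + 6*(-5 - 4)) = -10*(18 + 6*(-9)) = -10*(18 - 54) = -10*(-36) = 360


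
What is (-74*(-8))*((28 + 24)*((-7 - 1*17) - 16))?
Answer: -1231360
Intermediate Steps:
(-74*(-8))*((28 + 24)*((-7 - 1*17) - 16)) = 592*(52*((-7 - 17) - 16)) = 592*(52*(-24 - 16)) = 592*(52*(-40)) = 592*(-2080) = -1231360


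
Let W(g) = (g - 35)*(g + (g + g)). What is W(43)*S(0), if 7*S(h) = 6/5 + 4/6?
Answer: 1376/5 ≈ 275.20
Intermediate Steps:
W(g) = 3*g*(-35 + g) (W(g) = (-35 + g)*(g + 2*g) = (-35 + g)*(3*g) = 3*g*(-35 + g))
S(h) = 4/15 (S(h) = (6/5 + 4/6)/7 = (6*(⅕) + 4*(⅙))/7 = (6/5 + ⅔)/7 = (⅐)*(28/15) = 4/15)
W(43)*S(0) = (3*43*(-35 + 43))*(4/15) = (3*43*8)*(4/15) = 1032*(4/15) = 1376/5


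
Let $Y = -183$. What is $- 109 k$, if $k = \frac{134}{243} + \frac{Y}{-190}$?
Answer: $- \frac{7622261}{46170} \approx -165.09$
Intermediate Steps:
$k = \frac{69929}{46170}$ ($k = \frac{134}{243} - \frac{183}{-190} = 134 \cdot \frac{1}{243} - - \frac{183}{190} = \frac{134}{243} + \frac{183}{190} = \frac{69929}{46170} \approx 1.5146$)
$- 109 k = \left(-109\right) \frac{69929}{46170} = - \frac{7622261}{46170}$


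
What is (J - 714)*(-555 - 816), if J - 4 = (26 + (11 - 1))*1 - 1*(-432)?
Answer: 331782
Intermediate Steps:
J = 472 (J = 4 + ((26 + (11 - 1))*1 - 1*(-432)) = 4 + ((26 + 10)*1 + 432) = 4 + (36*1 + 432) = 4 + (36 + 432) = 4 + 468 = 472)
(J - 714)*(-555 - 816) = (472 - 714)*(-555 - 816) = -242*(-1371) = 331782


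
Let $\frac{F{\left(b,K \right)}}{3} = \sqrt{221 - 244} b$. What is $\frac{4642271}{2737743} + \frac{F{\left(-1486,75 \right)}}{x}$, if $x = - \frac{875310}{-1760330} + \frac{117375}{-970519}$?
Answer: $\frac{4642271}{2737743} - \frac{11539693158851 i \sqrt{23}}{974070079} \approx 1.6957 - 56816.0 i$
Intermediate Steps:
$x = \frac{5844420474}{15531215557}$ ($x = \left(-875310\right) \left(- \frac{1}{1760330}\right) + 117375 \left(- \frac{1}{970519}\right) = \frac{87531}{176033} - \frac{117375}{970519} = \frac{5844420474}{15531215557} \approx 0.3763$)
$F{\left(b,K \right)} = 3 i b \sqrt{23}$ ($F{\left(b,K \right)} = 3 \sqrt{221 - 244} b = 3 \sqrt{-23} b = 3 i \sqrt{23} b = 3 i b \sqrt{23}$)
$\frac{4642271}{2737743} + \frac{F{\left(-1486,75 \right)}}{x} = \frac{4642271}{2737743} + \frac{3 i \left(-1486\right) \sqrt{23}}{\frac{5844420474}{15531215557}} = 4642271 \cdot \frac{1}{2737743} + - 4458 i \sqrt{23} \cdot \frac{15531215557}{5844420474} = \frac{4642271}{2737743} - \frac{11539693158851 i \sqrt{23}}{974070079}$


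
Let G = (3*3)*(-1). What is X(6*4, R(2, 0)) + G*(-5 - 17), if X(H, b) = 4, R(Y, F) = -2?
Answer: 202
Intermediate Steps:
G = -9 (G = 9*(-1) = -9)
X(6*4, R(2, 0)) + G*(-5 - 17) = 4 - 9*(-5 - 17) = 4 - 9*(-22) = 4 + 198 = 202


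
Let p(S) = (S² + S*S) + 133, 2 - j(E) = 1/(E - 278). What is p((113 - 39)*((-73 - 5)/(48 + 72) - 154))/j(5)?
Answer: 3575412512763/27350 ≈ 1.3073e+8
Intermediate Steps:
j(E) = 2 - 1/(-278 + E) (j(E) = 2 - 1/(E - 278) = 2 - 1/(-278 + E))
p(S) = 133 + 2*S² (p(S) = (S² + S²) + 133 = 2*S² + 133 = 133 + 2*S²)
p((113 - 39)*((-73 - 5)/(48 + 72) - 154))/j(5) = (133 + 2*((113 - 39)*((-73 - 5)/(48 + 72) - 154))²)/(((-557 + 2*5)/(-278 + 5))) = (133 + 2*(74*(-78/120 - 154))²)/(((-557 + 10)/(-273))) = (133 + 2*(74*(-78*1/120 - 154))²)/((-1/273*(-547))) = (133 + 2*(74*(-13/20 - 154))²)/(547/273) = (133 + 2*(74*(-3093/20))²)*(273/547) = (133 + 2*(-114441/10)²)*(273/547) = (133 + 2*(13096742481/100))*(273/547) = (133 + 13096742481/50)*(273/547) = (13096749131/50)*(273/547) = 3575412512763/27350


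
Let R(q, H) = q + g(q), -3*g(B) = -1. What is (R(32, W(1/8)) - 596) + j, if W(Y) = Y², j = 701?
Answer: 412/3 ≈ 137.33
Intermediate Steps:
g(B) = ⅓ (g(B) = -⅓*(-1) = ⅓)
R(q, H) = ⅓ + q (R(q, H) = q + ⅓ = ⅓ + q)
(R(32, W(1/8)) - 596) + j = ((⅓ + 32) - 596) + 701 = (97/3 - 596) + 701 = -1691/3 + 701 = 412/3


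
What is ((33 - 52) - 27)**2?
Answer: 2116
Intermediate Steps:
((33 - 52) - 27)**2 = (-19 - 27)**2 = (-46)**2 = 2116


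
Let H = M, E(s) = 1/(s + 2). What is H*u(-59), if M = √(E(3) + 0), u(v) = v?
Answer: -59*√5/5 ≈ -26.386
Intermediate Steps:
E(s) = 1/(2 + s)
M = √5/5 (M = √(1/(2 + 3) + 0) = √(1/5 + 0) = √(⅕ + 0) = √(⅕) = √5/5 ≈ 0.44721)
H = √5/5 ≈ 0.44721
H*u(-59) = (√5/5)*(-59) = -59*√5/5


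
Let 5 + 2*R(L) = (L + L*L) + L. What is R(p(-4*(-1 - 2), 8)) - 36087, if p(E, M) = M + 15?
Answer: -35802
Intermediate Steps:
p(E, M) = 15 + M
R(L) = -5/2 + L + L²/2 (R(L) = -5/2 + ((L + L*L) + L)/2 = -5/2 + ((L + L²) + L)/2 = -5/2 + (L² + 2*L)/2 = -5/2 + (L + L²/2) = -5/2 + L + L²/2)
R(p(-4*(-1 - 2), 8)) - 36087 = (-5/2 + (15 + 8) + (15 + 8)²/2) - 36087 = (-5/2 + 23 + (½)*23²) - 36087 = (-5/2 + 23 + (½)*529) - 36087 = (-5/2 + 23 + 529/2) - 36087 = 285 - 36087 = -35802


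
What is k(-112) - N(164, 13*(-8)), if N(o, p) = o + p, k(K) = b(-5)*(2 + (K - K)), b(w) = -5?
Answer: -70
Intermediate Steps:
k(K) = -10 (k(K) = -5*(2 + (K - K)) = -5*(2 + 0) = -5*2 = -10)
k(-112) - N(164, 13*(-8)) = -10 - (164 + 13*(-8)) = -10 - (164 - 104) = -10 - 1*60 = -10 - 60 = -70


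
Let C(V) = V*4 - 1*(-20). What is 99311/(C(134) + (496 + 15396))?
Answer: 99311/16448 ≈ 6.0379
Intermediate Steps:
C(V) = 20 + 4*V (C(V) = 4*V + 20 = 20 + 4*V)
99311/(C(134) + (496 + 15396)) = 99311/((20 + 4*134) + (496 + 15396)) = 99311/((20 + 536) + 15892) = 99311/(556 + 15892) = 99311/16448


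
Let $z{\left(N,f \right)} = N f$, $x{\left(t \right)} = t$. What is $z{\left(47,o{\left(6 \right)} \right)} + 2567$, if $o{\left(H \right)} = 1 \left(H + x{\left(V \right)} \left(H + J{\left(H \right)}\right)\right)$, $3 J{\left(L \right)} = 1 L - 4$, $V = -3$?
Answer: $1909$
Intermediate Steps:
$J{\left(L \right)} = - \frac{4}{3} + \frac{L}{3}$ ($J{\left(L \right)} = \frac{1 L - 4}{3} = \frac{L - 4}{3} = \frac{-4 + L}{3} = - \frac{4}{3} + \frac{L}{3}$)
$o{\left(H \right)} = 4 - 3 H$ ($o{\left(H \right)} = 1 \left(H - 3 \left(H + \left(- \frac{4}{3} + \frac{H}{3}\right)\right)\right) = 1 \left(H - 3 \left(- \frac{4}{3} + \frac{4 H}{3}\right)\right) = 1 \left(H - \left(-4 + 4 H\right)\right) = 1 \left(4 - 3 H\right) = 4 - 3 H$)
$z{\left(47,o{\left(6 \right)} \right)} + 2567 = 47 \left(4 - 18\right) + 2567 = 47 \left(-14\right) + 2567 = -658 + 2567 = 1909$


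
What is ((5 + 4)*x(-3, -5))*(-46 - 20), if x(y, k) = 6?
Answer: -3564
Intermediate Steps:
((5 + 4)*x(-3, -5))*(-46 - 20) = ((5 + 4)*6)*(-46 - 20) = (9*6)*(-66) = 54*(-66) = -3564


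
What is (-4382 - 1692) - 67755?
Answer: -73829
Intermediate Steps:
(-4382 - 1692) - 67755 = -6074 - 67755 = -73829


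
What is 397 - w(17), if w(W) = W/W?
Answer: 396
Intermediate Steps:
w(W) = 1
397 - w(17) = 397 - 1*1 = 397 - 1 = 396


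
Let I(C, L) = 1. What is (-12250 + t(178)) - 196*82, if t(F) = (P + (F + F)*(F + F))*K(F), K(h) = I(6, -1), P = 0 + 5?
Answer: 98419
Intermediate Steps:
P = 5
K(h) = 1
t(F) = 5 + 4*F² (t(F) = (5 + (F + F)*(F + F))*1 = (5 + (2*F)*(2*F))*1 = (5 + 4*F²)*1 = 5 + 4*F²)
(-12250 + t(178)) - 196*82 = (-12250 + (5 + 4*178²)) - 196*82 = (-12250 + (5 + 4*31684)) - 16072 = (-12250 + (5 + 126736)) - 16072 = (-12250 + 126741) - 16072 = 114491 - 16072 = 98419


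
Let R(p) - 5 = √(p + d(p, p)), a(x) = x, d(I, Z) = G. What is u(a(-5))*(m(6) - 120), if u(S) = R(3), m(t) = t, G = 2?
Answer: -570 - 114*√5 ≈ -824.91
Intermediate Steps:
d(I, Z) = 2
R(p) = 5 + √(2 + p) (R(p) = 5 + √(p + 2) = 5 + √(2 + p))
u(S) = 5 + √5 (u(S) = 5 + √(2 + 3) = 5 + √5)
u(a(-5))*(m(6) - 120) = (5 + √5)*(6 - 120) = (5 + √5)*(-114) = -570 - 114*√5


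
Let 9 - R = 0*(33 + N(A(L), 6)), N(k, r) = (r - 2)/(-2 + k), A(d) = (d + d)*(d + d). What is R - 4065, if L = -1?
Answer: -4056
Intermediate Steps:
A(d) = 4*d² (A(d) = (2*d)*(2*d) = 4*d²)
N(k, r) = (-2 + r)/(-2 + k)
R = 9 (R = 9 - 0*(33 + (-2 + 6)/(-2 + 4*(-1)²)) = 9 - 0*(33 + 4/(-2 + 4*1)) = 9 - 0*(33 + 4/(-2 + 4)) = 9 - 0*(33 + 4/2) = 9 - 0*(33 + (½)*4) = 9 - 0*(33 + 2) = 9 - 0*35 = 9 - 1*0 = 9 + 0 = 9)
R - 4065 = 9 - 4065 = -4056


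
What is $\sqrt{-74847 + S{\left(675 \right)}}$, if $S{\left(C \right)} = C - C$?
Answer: $i \sqrt{74847} \approx 273.58 i$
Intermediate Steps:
$S{\left(C \right)} = 0$
$\sqrt{-74847 + S{\left(675 \right)}} = \sqrt{-74847 + 0} = \sqrt{-74847} = i \sqrt{74847}$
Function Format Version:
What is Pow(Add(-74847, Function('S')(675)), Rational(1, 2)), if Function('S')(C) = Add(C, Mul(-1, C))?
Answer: Mul(I, Pow(74847, Rational(1, 2))) ≈ Mul(273.58, I)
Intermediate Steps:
Function('S')(C) = 0
Pow(Add(-74847, Function('S')(675)), Rational(1, 2)) = Pow(Add(-74847, 0), Rational(1, 2)) = Pow(-74847, Rational(1, 2)) = Mul(I, Pow(74847, Rational(1, 2)))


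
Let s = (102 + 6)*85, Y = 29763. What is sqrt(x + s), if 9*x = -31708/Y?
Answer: 2*sqrt(2032967793266)/29763 ≈ 95.812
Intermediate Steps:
s = 9180 (s = 108*85 = 9180)
x = -31708/267867 (x = (-31708/29763)/9 = (-31708*1/29763)/9 = (1/9)*(-31708/29763) = -31708/267867 ≈ -0.11837)
sqrt(x + s) = sqrt(-31708/267867 + 9180) = sqrt(2458987352/267867) = 2*sqrt(2032967793266)/29763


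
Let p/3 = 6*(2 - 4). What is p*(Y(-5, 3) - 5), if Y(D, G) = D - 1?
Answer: 396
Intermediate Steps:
p = -36 (p = 3*(6*(2 - 4)) = 3*(6*(-2)) = 3*(-12) = -36)
Y(D, G) = -1 + D
p*(Y(-5, 3) - 5) = -36*((-1 - 5) - 5) = -36*(-6 - 5) = -36*(-11) = 396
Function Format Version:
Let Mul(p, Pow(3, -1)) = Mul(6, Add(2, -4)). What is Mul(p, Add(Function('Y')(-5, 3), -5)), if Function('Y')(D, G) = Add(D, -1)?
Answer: 396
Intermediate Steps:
p = -36 (p = Mul(3, Mul(6, Add(2, -4))) = Mul(3, Mul(6, -2)) = Mul(3, -12) = -36)
Function('Y')(D, G) = Add(-1, D)
Mul(p, Add(Function('Y')(-5, 3), -5)) = Mul(-36, Add(Add(-1, -5), -5)) = Mul(-36, Add(-6, -5)) = Mul(-36, -11) = 396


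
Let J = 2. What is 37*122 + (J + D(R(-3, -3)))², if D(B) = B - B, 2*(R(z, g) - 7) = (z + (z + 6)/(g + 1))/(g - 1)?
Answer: 4518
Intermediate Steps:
R(z, g) = 7 + (z + (6 + z)/(1 + g))/(2*(-1 + g)) (R(z, g) = 7 + ((z + (z + 6)/(g + 1))/(g - 1))/2 = 7 + ((z + (6 + z)/(1 + g))/(-1 + g))/2 = 7 + (z + (6 + z)/(1 + g))/(2*(-1 + g)))
D(B) = 0
37*122 + (J + D(R(-3, -3)))² = 37*122 + (2 + 0)² = 4514 + 2² = 4514 + 4 = 4518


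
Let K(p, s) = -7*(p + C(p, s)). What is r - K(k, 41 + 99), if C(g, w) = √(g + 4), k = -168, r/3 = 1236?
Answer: 2532 + 14*I*√41 ≈ 2532.0 + 89.644*I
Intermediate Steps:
r = 3708 (r = 3*1236 = 3708)
C(g, w) = √(4 + g)
K(p, s) = -7*p - 7*√(4 + p) (K(p, s) = -7*(p + √(4 + p)) = -7*p - 7*√(4 + p))
r - K(k, 41 + 99) = 3708 - (-7*(-168) - 7*√(4 - 168)) = 3708 - (1176 - 14*I*√41) = 3708 + (-1176 + 14*I*√41) = 2532 + 14*I*√41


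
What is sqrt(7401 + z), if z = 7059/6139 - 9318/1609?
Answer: 2*sqrt(180411961264516695)/9877651 ≈ 86.002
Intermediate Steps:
z = -45845271/9877651 (z = 7059*(1/6139) - 9318*1/1609 = 7059/6139 - 9318/1609 = -45845271/9877651 ≈ -4.6413)
sqrt(7401 + z) = sqrt(7401 - 45845271/9877651) = sqrt(73058649780/9877651) = 2*sqrt(180411961264516695)/9877651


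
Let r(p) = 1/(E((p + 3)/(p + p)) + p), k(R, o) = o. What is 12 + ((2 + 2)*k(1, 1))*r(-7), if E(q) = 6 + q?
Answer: 32/5 ≈ 6.4000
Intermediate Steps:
r(p) = 1/(6 + p + (3 + p)/(2*p)) (r(p) = 1/((6 + (p + 3)/(p + p)) + p) = 1/((6 + (3 + p)/((2*p))) + p) = 1/((6 + (3 + p)*(1/(2*p))) + p) = 1/((6 + (3 + p)/(2*p)) + p) = 1/(6 + p + (3 + p)/(2*p)))
12 + ((2 + 2)*k(1, 1))*r(-7) = 12 + ((2 + 2)*1)*(2*(-7)/(3 + 2*(-7)² + 13*(-7))) = 12 + (4*1)*(2*(-7)/(3 + 2*49 - 91)) = 12 + 4*(2*(-7)/(3 + 98 - 91)) = 12 + 4*(2*(-7)/10) = 12 + 4*(2*(-7)*(⅒)) = 12 + 4*(-7/5) = 12 - 28/5 = 32/5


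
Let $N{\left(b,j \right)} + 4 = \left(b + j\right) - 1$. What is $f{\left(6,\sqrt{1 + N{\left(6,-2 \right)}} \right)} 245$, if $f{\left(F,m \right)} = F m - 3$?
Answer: $-735$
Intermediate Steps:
$N{\left(b,j \right)} = -5 + b + j$ ($N{\left(b,j \right)} = -4 - \left(1 - b - j\right) = -4 + \left(-1 + b + j\right) = -5 + b + j$)
$f{\left(F,m \right)} = -3 + F m$
$f{\left(6,\sqrt{1 + N{\left(6,-2 \right)}} \right)} 245 = \left(-3 + 6 \sqrt{1 - 1}\right) 245 = \left(-3 + 6 \sqrt{0}\right) 245 = \left(-3 + 6 \cdot 0\right) 245 = \left(-3 + 0\right) 245 = \left(-3\right) 245 = -735$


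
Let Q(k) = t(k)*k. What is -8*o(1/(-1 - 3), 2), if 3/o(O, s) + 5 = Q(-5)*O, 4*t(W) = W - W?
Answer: 24/5 ≈ 4.8000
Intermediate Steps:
t(W) = 0 (t(W) = (W - W)/4 = (1/4)*0 = 0)
Q(k) = 0 (Q(k) = 0*k = 0)
o(O, s) = -3/5 (o(O, s) = 3/(-5 + 0*O) = 3/(-5 + 0) = 3/(-5) = 3*(-1/5) = -3/5)
-8*o(1/(-1 - 3), 2) = -8*(-3/5) = 24/5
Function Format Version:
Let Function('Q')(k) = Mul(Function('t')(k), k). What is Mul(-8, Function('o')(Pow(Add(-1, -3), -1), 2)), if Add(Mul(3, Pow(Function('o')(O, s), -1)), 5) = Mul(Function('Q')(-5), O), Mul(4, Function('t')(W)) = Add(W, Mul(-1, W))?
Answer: Rational(24, 5) ≈ 4.8000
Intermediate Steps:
Function('t')(W) = 0 (Function('t')(W) = Mul(Rational(1, 4), Add(W, Mul(-1, W))) = Mul(Rational(1, 4), 0) = 0)
Function('Q')(k) = 0 (Function('Q')(k) = Mul(0, k) = 0)
Function('o')(O, s) = Rational(-3, 5) (Function('o')(O, s) = Mul(3, Pow(Add(-5, Mul(0, O)), -1)) = Mul(3, Pow(Add(-5, 0), -1)) = Mul(3, Pow(-5, -1)) = Mul(3, Rational(-1, 5)) = Rational(-3, 5))
Mul(-8, Function('o')(Pow(Add(-1, -3), -1), 2)) = Mul(-8, Rational(-3, 5)) = Rational(24, 5)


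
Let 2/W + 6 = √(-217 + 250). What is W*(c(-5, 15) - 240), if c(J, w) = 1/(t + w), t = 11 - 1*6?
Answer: 4799/5 + 4799*√33/30 ≈ 1878.7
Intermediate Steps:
t = 5 (t = 11 - 6 = 5)
c(J, w) = 1/(5 + w)
W = 2/(-6 + √33) (W = 2/(-6 + √(-217 + 250)) = 2/(-6 + √33) ≈ -7.8297)
W*(c(-5, 15) - 240) = (-4 - 2*√33/3)*(1/(5 + 15) - 240) = (-4 - 2*√33/3)*(1/20 - 240) = (-4 - 2*√33/3)*(-4799/20) = 4799/5 + 4799*√33/30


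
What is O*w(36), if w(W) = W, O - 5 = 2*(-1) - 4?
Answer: -36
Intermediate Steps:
O = -1 (O = 5 + (2*(-1) - 4) = 5 + (-2 - 4) = 5 - 6 = -1)
O*w(36) = -1*36 = -36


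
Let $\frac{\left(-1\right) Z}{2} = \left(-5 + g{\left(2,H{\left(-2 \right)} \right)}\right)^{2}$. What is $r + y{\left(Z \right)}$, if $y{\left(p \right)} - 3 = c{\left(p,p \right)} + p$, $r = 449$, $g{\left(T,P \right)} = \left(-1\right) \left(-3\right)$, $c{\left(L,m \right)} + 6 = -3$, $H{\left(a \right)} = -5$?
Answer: $435$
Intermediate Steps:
$c{\left(L,m \right)} = -9$ ($c{\left(L,m \right)} = -6 - 3 = -9$)
$g{\left(T,P \right)} = 3$
$Z = -8$ ($Z = - 2 \left(-5 + 3\right)^{2} = - 2 \left(-2\right)^{2} = \left(-2\right) 4 = -8$)
$y{\left(p \right)} = -6 + p$ ($y{\left(p \right)} = 3 + \left(-9 + p\right) = -6 + p$)
$r + y{\left(Z \right)} = 449 - 14 = 435$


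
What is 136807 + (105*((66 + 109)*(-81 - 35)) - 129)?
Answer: -1994822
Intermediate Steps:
136807 + (105*((66 + 109)*(-81 - 35)) - 129) = 136807 + (105*(175*(-116)) - 129) = 136807 + (105*(-20300) - 129) = 136807 + (-2131500 - 129) = 136807 - 2131629 = -1994822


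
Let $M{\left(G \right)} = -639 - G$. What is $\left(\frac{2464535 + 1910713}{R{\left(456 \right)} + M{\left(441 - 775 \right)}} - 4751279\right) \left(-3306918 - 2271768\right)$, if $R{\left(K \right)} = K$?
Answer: $\frac{3977981804784366}{151} \approx 2.6344 \cdot 10^{13}$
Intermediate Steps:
$\left(\frac{2464535 + 1910713}{R{\left(456 \right)} + M{\left(441 - 775 \right)}} - 4751279\right) \left(-3306918 - 2271768\right) = \left(\frac{2464535 + 1910713}{456 - \left(1080 - 775\right)} - 4751279\right) \left(-3306918 - 2271768\right) = \left(\frac{4375248}{456 - 305} - 4751279\right) \left(-5578686\right) = \left(\frac{4375248}{151} - 4751279\right) \left(-5578686\right) = \left(- \frac{713067881}{151}\right) \left(-5578686\right) = \frac{3977981804784366}{151}$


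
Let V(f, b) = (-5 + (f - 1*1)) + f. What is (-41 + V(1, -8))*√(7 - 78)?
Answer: -45*I*√71 ≈ -379.18*I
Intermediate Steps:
V(f, b) = -6 + 2*f (V(f, b) = (-5 + (f - 1)) + f = (-5 + (-1 + f)) + f = (-6 + f) + f = -6 + 2*f)
(-41 + V(1, -8))*√(7 - 78) = (-41 + (-6 + 2*1))*√(7 - 78) = (-41 + (-6 + 2))*√(-71) = (-41 - 4)*(I*√71) = -45*I*√71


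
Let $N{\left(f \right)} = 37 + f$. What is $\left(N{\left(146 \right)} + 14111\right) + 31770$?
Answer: $46064$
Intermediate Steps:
$\left(N{\left(146 \right)} + 14111\right) + 31770 = \left(\left(37 + 146\right) + 14111\right) + 31770 = \left(183 + 14111\right) + 31770 = 14294 + 31770 = 46064$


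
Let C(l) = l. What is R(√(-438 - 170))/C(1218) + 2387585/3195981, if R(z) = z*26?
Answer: 2387585/3195981 + 52*I*√38/609 ≈ 0.74706 + 0.52635*I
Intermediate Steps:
R(z) = 26*z
R(√(-438 - 170))/C(1218) + 2387585/3195981 = (26*√(-438 - 170))/1218 + 2387585/3195981 = (26*√(-608))*(1/1218) + 2387585*(1/3195981) = (26*(4*I*√38))*(1/1218) + 2387585/3195981 = (104*I*√38)*(1/1218) + 2387585/3195981 = 52*I*√38/609 + 2387585/3195981 = 2387585/3195981 + 52*I*√38/609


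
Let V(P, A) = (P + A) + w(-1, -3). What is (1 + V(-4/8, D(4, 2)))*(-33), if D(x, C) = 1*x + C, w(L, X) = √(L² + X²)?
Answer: -429/2 - 33*√10 ≈ -318.85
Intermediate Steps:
D(x, C) = C + x (D(x, C) = x + C = C + x)
V(P, A) = A + P + √10 (V(P, A) = (P + A) + √((-1)² + (-3)²) = (A + P) + √(1 + 9) = (A + P) + √10 = A + P + √10)
(1 + V(-4/8, D(4, 2)))*(-33) = (1 + ((2 + 4) - 4/8 + √10))*(-33) = (1 + (6 - 4*⅛ + √10))*(-33) = (1 + (6 - ½ + √10))*(-33) = (1 + (11/2 + √10))*(-33) = (13/2 + √10)*(-33) = -429/2 - 33*√10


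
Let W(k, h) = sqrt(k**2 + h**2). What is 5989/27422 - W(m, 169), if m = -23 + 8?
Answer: 5989/27422 - sqrt(28786) ≈ -169.45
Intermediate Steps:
m = -15
W(k, h) = sqrt(h**2 + k**2)
5989/27422 - W(m, 169) = 5989/27422 - sqrt(169**2 + (-15)**2) = 5989*(1/27422) - sqrt(28561 + 225) = 5989/27422 - sqrt(28786)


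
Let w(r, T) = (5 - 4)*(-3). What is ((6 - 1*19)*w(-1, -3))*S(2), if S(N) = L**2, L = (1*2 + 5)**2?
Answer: 93639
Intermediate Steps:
w(r, T) = -3 (w(r, T) = 1*(-3) = -3)
L = 49 (L = (2 + 5)**2 = 7**2 = 49)
S(N) = 2401 (S(N) = 49**2 = 2401)
((6 - 1*19)*w(-1, -3))*S(2) = ((6 - 1*19)*(-3))*2401 = ((6 - 19)*(-3))*2401 = -13*(-3)*2401 = 39*2401 = 93639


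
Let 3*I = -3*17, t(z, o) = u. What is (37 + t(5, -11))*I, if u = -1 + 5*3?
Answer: -867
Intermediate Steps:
u = 14 (u = -1 + 15 = 14)
t(z, o) = 14
I = -17 (I = (-3*17)/3 = (1/3)*(-51) = -17)
(37 + t(5, -11))*I = (37 + 14)*(-17) = 51*(-17) = -867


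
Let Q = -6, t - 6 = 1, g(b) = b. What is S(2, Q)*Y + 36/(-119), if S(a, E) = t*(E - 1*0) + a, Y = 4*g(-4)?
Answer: 76124/119 ≈ 639.70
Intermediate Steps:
t = 7 (t = 6 + 1 = 7)
Y = -16 (Y = 4*(-4) = -16)
S(a, E) = a + 7*E (S(a, E) = 7*(E - 1*0) + a = 7*(E + 0) + a = 7*E + a = a + 7*E)
S(2, Q)*Y + 36/(-119) = (2 + 7*(-6))*(-16) + 36/(-119) = (2 - 42)*(-16) + 36*(-1/119) = -40*(-16) - 36/119 = 640 - 36/119 = 76124/119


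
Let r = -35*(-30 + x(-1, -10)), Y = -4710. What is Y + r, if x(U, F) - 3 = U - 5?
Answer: -3555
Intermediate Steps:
x(U, F) = -2 + U (x(U, F) = 3 + (U - 5) = 3 + (-5 + U) = -2 + U)
r = 1155 (r = -35*(-30 + (-2 - 1)) = -35*(-30 - 3) = -35*(-33) = 1155)
Y + r = -4710 + 1155 = -3555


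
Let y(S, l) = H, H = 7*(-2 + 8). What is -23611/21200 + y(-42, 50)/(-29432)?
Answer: -86976169/77994800 ≈ -1.1152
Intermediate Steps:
H = 42 (H = 7*6 = 42)
y(S, l) = 42
-23611/21200 + y(-42, 50)/(-29432) = -23611/21200 + 42/(-29432) = -23611*1/21200 + 42*(-1/29432) = -23611/21200 - 21/14716 = -86976169/77994800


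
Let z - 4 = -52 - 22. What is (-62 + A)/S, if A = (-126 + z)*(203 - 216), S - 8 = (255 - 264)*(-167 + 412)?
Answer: -2486/2197 ≈ -1.1315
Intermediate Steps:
S = -2197 (S = 8 + (255 - 264)*(-167 + 412) = 8 - 9*245 = 8 - 2205 = -2197)
z = -70 (z = 4 + (-52 - 22) = 4 - 74 = -70)
A = 2548 (A = (-126 - 70)*(203 - 216) = -196*(-13) = 2548)
(-62 + A)/S = (-62 + 2548)/(-2197) = 2486*(-1/2197) = -2486/2197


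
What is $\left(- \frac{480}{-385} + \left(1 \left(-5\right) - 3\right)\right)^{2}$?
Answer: $\frac{270400}{5929} \approx 45.606$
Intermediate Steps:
$\left(- \frac{480}{-385} + \left(1 \left(-5\right) - 3\right)\right)^{2} = \left(\left(-480\right) \left(- \frac{1}{385}\right) - 8\right)^{2} = \left(\frac{96}{77} - 8\right)^{2} = \left(- \frac{520}{77}\right)^{2} = \frac{270400}{5929}$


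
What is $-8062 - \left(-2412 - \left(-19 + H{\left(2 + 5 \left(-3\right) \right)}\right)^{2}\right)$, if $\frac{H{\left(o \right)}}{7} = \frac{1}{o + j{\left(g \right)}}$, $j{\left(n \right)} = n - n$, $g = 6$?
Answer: $- \frac{890334}{169} \approx -5268.3$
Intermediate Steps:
$j{\left(n \right)} = 0$
$H{\left(o \right)} = \frac{7}{o}$ ($H{\left(o \right)} = \frac{7}{o + 0} = \frac{7}{o}$)
$-8062 - \left(-2412 - \left(-19 + H{\left(2 + 5 \left(-3\right) \right)}\right)^{2}\right) = -8062 - \left(-2412 - \left(-19 + \frac{7}{2 + 5 \left(-3\right)}\right)^{2}\right) = -8062 - \left(-2412 - \left(-19 + \frac{7}{2 - 15}\right)^{2}\right) = -8062 - \left(-2412 - \left(-19 + \frac{7}{-13}\right)^{2}\right) = -8062 - \left(-2412 - \left(-19 + 7 \left(- \frac{1}{13}\right)\right)^{2}\right) = -8062 - \left(-2412 - \left(-19 - \frac{7}{13}\right)^{2}\right) = -8062 - \left(-2412 - \left(- \frac{254}{13}\right)^{2}\right) = -8062 - \left(-2412 - \frac{64516}{169}\right) = -8062 - - \frac{472144}{169} = -8062 + \frac{472144}{169} = - \frac{890334}{169}$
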